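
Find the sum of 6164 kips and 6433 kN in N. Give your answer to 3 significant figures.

3.39 × 10^7 newtons

6164 kip = 2.74188 × 10^7 N and 6433 kN = 6.43300 × 10^6 N.
2.74188 × 10^7 + 6.43300 × 10^6 ≈ 3.39 × 10^7 N.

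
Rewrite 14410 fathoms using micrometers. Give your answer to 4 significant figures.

2.635e+10 micrometers

1 fathom = 1.82880e+6 micrometers.
So 14410 × 1.82880e+6 ≈ 2.635e+10 μm.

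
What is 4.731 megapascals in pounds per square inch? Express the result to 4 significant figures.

686.2 pounds per square inch

1 MPa = 145.038 psi.
Thus 4.731 × 145.038 ≈ 686.2 psi.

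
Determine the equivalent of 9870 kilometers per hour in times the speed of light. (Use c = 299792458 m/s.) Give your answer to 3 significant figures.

9.15e-6 times the speed of light

1 kilometer per hour = 9.26567e-10 c.
Then 9870 × 9.26567e-10 ≈ 9.15e-6 c.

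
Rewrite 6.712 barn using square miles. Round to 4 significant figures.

1 barn = 3.86102e-35 mi².
So 6.712 × 3.86102e-35 ≈ 2.592e-34 mi².

2.592e-34 mi²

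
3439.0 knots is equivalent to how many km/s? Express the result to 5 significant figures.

1.7692 kilometers per second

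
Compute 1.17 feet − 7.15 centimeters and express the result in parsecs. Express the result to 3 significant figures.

1.17 ft = 1.15571 × 10^-17 pc and 7.15 cm = 2.31716 × 10^-18 pc.
1.15571 × 10^-17 − 2.31716 × 10^-18 ≈ 9.24 × 10^-18 pc.

9.24 × 10^-18 pc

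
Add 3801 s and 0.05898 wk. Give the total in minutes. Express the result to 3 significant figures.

658 min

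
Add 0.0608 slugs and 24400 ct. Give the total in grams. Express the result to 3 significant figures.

5770 g

0.0608 slug = 887.309 g and 24400 ct = 4880.00 g.
887.309 + 4880.00 ≈ 5770 g.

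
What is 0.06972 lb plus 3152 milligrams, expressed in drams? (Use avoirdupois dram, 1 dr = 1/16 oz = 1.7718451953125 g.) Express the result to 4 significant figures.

19.63 dr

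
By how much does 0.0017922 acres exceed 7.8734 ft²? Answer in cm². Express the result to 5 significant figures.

65213 cm²

0.0017922 acre = 72527.8 cm² and 7.8734 ft² = 7314.63 cm².
72527.8 − 7314.63 ≈ 65213 cm².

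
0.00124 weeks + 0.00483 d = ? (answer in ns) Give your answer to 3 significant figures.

1.17 × 10^12 nanoseconds

0.00124 wk = 7.49952 × 10^11 ns and 0.00483 d = 4.17312 × 10^11 ns.
7.49952 × 10^11 + 4.17312 × 10^11 ≈ 1.17 × 10^12 ns.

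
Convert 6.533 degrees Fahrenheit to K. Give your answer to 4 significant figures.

259.0 kelvins

K = (°F + 459.67) × 5/9.
Applying the formula gives 259.0 K.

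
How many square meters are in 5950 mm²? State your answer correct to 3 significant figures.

1 square millimeter = 1.00000 × 10^-6 m².
Then 5950 × 1.00000 × 10^-6 ≈ 0.00595 m².

0.00595 m²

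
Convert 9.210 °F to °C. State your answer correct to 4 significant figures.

°C = (°F − 32) × 5/9.
Applying the formula gives -12.66 °C.

-12.66 °C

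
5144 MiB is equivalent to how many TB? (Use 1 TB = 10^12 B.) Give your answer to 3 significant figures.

0.00539 TB

1 mebibyte = 1.04858 × 10^-6 TB.
5144 × 1.04858 × 10^-6 ≈ 0.00539 TB.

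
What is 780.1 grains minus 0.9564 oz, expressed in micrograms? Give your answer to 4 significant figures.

780.1 gr = 5.05496 × 10^7 μg and 0.9564 oz = 2.71135 × 10^7 μg.
5.05496 × 10^7 − 2.71135 × 10^7 ≈ 2.344 × 10^7 μg.

2.344 × 10^7 micrograms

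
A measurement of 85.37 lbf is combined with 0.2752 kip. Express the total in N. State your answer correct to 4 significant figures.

85.37 lbf = 379.745 N and 0.2752 kip = 1224.15 N.
379.745 + 1224.15 ≈ 1604 N.

1604 N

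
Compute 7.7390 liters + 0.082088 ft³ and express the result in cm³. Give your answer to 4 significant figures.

10060 cm³

7.7390 L = 7739.00 cm³ and 0.082088 ft³ = 2324.47 cm³.
7739.00 + 2324.47 ≈ 10060 cm³.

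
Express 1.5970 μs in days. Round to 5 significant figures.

1.8484e-11 days

1 μs = 1.15741e-11 d.
Then 1.5970 × 1.15741e-11 ≈ 1.8484e-11 d.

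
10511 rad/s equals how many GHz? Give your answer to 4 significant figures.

1 radian per second = 1.59155e-10 gigahertz.
So 10511 × 1.59155e-10 ≈ 1.673e-6 GHz.

1.673e-6 GHz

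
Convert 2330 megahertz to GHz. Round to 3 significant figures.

1 MHz = 0.00100000 gigahertz.
Thus 2330 × 0.00100000 ≈ 2.33 GHz.

2.33 gigahertz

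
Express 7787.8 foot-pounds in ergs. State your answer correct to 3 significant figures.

1 ft·lbf = 1.35582e+7 erg.
7787.8 × 1.35582e+7 ≈ 1.06e+11 erg.

1.06e+11 erg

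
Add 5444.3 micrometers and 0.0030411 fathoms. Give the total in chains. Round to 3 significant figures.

0.000547 chains

5444.3 μm = 0.000270634 chain and 0.0030411 fathom = 0.000276464 chain.
0.000270634 + 0.000276464 ≈ 0.000547 chain.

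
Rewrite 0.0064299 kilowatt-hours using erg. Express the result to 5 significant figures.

1 kWh = 3.60000 × 10^13 erg.
Thus 0.0064299 × 3.60000 × 10^13 ≈ 2.3148 × 10^11 erg.

2.3148 × 10^11 erg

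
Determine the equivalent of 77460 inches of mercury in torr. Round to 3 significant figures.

1 inch of mercury = 25.4000 torr.
So 77460 × 25.4000 ≈ 1.97 × 10^6 torr.

1.97 × 10^6 torr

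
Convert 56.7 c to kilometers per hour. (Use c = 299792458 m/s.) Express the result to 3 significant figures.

1 speed of light = 1.07925 × 10^9 km/h.
56.7 × 1.07925 × 10^9 ≈ 6.12 × 10^10 km/h.

6.12 × 10^10 kilometers per hour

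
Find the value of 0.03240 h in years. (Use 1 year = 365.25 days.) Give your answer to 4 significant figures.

1 h = 0.000114077 yr.
Thus 0.03240 × 0.000114077 ≈ 3.696 × 10^-6 yr.

3.696 × 10^-6 yr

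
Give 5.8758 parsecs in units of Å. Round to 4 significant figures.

1.813 × 10^27 angstroms

1 pc = 3.08568 × 10^26 Å.
So 5.8758 × 3.08568 × 10^26 ≈ 1.813 × 10^27 Å.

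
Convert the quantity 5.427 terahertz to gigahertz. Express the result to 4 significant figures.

5427 GHz

1 terahertz = 1000.00 gigahertz.
Then 5.427 × 1000.00 ≈ 5427 GHz.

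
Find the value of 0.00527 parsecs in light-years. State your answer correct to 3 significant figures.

0.0172 light-years

1 pc = 3.26156 light-years.
0.00527 × 3.26156 ≈ 0.0172 ly.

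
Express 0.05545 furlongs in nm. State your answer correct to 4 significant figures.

1.115e+10 nm

1 furlong = 2.01168e+11 nm.
So 0.05545 × 2.01168e+11 ≈ 1.115e+10 nm.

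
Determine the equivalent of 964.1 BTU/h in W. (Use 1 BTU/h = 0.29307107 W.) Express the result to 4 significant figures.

282.5 W

1 BTU per hour = 0.293071 watts.
Then 964.1 × 0.293071 ≈ 282.5 W.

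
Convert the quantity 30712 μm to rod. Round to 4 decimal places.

1 μm = 1.98839 × 10^-7 rod.
So 30712 × 1.98839 × 10^-7 ≈ 0.0061 rod.

0.0061 rod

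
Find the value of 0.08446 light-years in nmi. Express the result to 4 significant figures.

1 ly = 5.10839 × 10^12 nmi.
Thus 0.08446 × 5.10839 × 10^12 ≈ 4.315 × 10^11 nmi.

4.315 × 10^11 nautical miles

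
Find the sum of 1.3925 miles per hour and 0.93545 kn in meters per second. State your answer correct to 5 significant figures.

1.1037 meters per second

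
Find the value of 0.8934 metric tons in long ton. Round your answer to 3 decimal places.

0.879 long tons

1 metric ton = 0.984207 long ton.
Then 0.8934 × 0.984207 ≈ 0.879 long ton.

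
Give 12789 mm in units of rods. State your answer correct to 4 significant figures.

1 millimeter = 0.000198839 rod.
Thus 12789 × 0.000198839 ≈ 2.543 rod.

2.543 rods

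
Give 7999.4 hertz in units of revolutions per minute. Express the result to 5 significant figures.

1 Hz = 60.0000 rpm.
So 7999.4 × 60.0000 ≈ 479960 rpm.

479960 rpm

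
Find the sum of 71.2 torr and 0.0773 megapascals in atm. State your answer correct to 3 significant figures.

0.857 atm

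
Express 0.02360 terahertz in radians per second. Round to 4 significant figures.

1.483e+11 rad/s

1 THz = 6.28319e+12 rad/s.
0.02360 × 6.28319e+12 ≈ 1.483e+11 rad/s.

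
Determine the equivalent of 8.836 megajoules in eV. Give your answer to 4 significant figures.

1 MJ = 6.24151 × 10^24 electronvolts.
So 8.836 × 6.24151 × 10^24 ≈ 5.515 × 10^25 eV.

5.515 × 10^25 eV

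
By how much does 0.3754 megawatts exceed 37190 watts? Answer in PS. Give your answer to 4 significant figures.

459.8 PS

0.3754 MW = 510.402 PS and 37190 W = 50.5643 PS.
510.402 − 50.5643 ≈ 459.8 PS.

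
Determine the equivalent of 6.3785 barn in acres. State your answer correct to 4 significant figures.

1.576e-31 acres

1 barn = 2.47105e-32 acre.
6.3785 × 2.47105e-32 ≈ 1.576e-31 acre.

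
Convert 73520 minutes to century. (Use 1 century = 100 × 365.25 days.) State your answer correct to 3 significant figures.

0.00140 century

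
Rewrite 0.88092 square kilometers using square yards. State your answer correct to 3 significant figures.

1 square kilometer = 1.19599 × 10^6 yd².
Thus 0.88092 × 1.19599 × 10^6 ≈ 1.05 × 10^6 yd².

1.05 × 10^6 square yards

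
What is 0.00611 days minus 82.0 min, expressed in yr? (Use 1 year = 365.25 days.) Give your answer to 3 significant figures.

0.00611 d = 1.67283 × 10^-5 yr and 82.0 min = 0.000155905 yr.
1.67283 × 10^-5 − 0.000155905 ≈ -0.000139 yr.

-0.000139 yr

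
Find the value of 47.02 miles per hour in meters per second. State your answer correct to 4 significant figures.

1 mile per hour = 0.447040 m/s.
Thus 47.02 × 0.447040 ≈ 21.02 m/s.

21.02 m/s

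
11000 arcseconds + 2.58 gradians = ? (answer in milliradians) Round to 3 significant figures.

93.9 milliradians

11000 arcsec = 53.3295 mrad and 2.58 grad = 40.5265 mrad.
53.3295 + 40.5265 ≈ 93.9 mrad.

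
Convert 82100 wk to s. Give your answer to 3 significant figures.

1 week = 604800 seconds.
So 82100 × 604800 ≈ 4.97 × 10^10 s.

4.97 × 10^10 s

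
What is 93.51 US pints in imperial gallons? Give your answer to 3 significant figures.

1 US pint = 0.104084 imp gal.
So 93.51 × 0.104084 ≈ 9.73 imp gal.

9.73 imperial gallons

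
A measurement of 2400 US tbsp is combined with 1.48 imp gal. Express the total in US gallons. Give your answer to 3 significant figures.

2400 US tbsp = 9.37500 US gal and 1.48 imp gal = 1.77741 US gal.
9.37500 + 1.77741 ≈ 11.2 US gal.

11.2 US gallons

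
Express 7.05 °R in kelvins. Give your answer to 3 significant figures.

°R = K × 9/5.
Applying the formula gives 3.92 K.

3.92 K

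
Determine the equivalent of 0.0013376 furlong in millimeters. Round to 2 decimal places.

1 furlong = 201168 millimeters.
Then 0.0013376 × 201168 ≈ 269.08 mm.

269.08 mm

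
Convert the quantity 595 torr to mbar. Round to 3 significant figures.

1 torr = 1.33322 mbar.
So 595 × 1.33322 ≈ 793 mbar.

793 millibar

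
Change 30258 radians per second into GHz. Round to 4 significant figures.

1 rad/s = 1.59155 × 10^-10 gigahertz.
Thus 30258 × 1.59155 × 10^-10 ≈ 4.816 × 10^-6 GHz.

4.816 × 10^-6 GHz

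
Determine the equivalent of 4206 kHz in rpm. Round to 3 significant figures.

2.52e+8 rpm

1 kHz = 60000.0 revolutions per minute.
So 4206 × 60000.0 ≈ 2.52e+8 rpm.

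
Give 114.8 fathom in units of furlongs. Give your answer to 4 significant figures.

1.044 furlong

1 fathom = 0.00909091 furlongs.
So 114.8 × 0.00909091 ≈ 1.044 furlong.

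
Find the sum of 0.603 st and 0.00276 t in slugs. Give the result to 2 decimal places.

0.603 st = 0.262385 slug and 0.00276 t = 0.189120 slug.
0.262385 + 0.189120 ≈ 0.45 slug.

0.45 slug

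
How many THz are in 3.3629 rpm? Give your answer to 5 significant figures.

1 rpm = 1.66667 × 10^-14 THz.
3.3629 × 1.66667 × 10^-14 ≈ 5.6048 × 10^-14 THz.

5.6048 × 10^-14 THz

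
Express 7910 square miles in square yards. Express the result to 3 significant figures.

1 mi² = 3.09760 × 10^6 square yards.
So 7910 × 3.09760 × 10^6 ≈ 2.45 × 10^10 yd².

2.45 × 10^10 yd²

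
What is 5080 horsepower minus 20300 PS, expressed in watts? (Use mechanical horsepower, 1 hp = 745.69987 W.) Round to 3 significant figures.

5080 hp = 3.78816e+6 W and 20300 PS = 1.49306e+7 W.
3.78816e+6 − 1.49306e+7 ≈ -1.11e+7 W.

-1.11e+7 watts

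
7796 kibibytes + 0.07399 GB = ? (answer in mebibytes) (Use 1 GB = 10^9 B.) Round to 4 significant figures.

7796 KiB = 7.61328 MiB and 0.07399 GB = 70.5624 MiB.
7.61328 + 70.5624 ≈ 78.18 MiB.

78.18 MiB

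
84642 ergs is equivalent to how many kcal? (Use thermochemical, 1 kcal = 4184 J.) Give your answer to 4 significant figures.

1 erg = 2.39006 × 10^-11 kilocalories.
Thus 84642 × 2.39006 × 10^-11 ≈ 2.023 × 10^-6 kcal.

2.023 × 10^-6 kilocalories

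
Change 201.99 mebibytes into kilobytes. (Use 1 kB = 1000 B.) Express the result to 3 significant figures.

212000 kB

1 MiB = 1048.58 kB.
Thus 201.99 × 1048.58 ≈ 212000 kB.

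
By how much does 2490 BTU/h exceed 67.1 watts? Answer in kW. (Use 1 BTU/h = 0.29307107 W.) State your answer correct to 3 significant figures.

2490 BTU/h = 0.729747 kW and 67.1 W = 0.0671000 kW.
0.729747 − 0.0671000 ≈ 0.663 kW.

0.663 kW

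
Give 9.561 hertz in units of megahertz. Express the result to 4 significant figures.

1 Hz = 1.00000 × 10^-6 megahertz.
Thus 9.561 × 1.00000 × 10^-6 ≈ 9.561 × 10^-6 MHz.

9.561 × 10^-6 MHz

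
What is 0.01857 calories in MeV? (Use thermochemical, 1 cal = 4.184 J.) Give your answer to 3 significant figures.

1 calorie = 2.61145e+13 megaelectronvolts.
So 0.01857 × 2.61145e+13 ≈ 4.85e+11 MeV.

4.85e+11 megaelectronvolts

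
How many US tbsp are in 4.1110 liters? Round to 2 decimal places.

1 L = 67.6280 US tablespoons.
Thus 4.1110 × 67.6280 ≈ 278.02 US tbsp.

278.02 US tbsp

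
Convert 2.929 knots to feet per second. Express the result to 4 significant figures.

4.944 feet per second

1 kn = 1.68781 ft/s.
So 2.929 × 1.68781 ≈ 4.944 ft/s.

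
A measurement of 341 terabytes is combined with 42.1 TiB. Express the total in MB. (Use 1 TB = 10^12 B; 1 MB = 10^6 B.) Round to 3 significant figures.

341 TB = 3.41000e+8 MB and 42.1 TiB = 4.62894e+7 MB.
3.41000e+8 + 4.62894e+7 ≈ 3.87e+8 MB.

3.87e+8 MB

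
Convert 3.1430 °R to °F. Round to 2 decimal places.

°R = °F + 459.67.
Applying the formula gives -456.53 °F.

-456.53 °F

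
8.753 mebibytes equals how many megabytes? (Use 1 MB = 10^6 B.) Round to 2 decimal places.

1 MiB = 1.04858 MB.
8.753 × 1.04858 ≈ 9.18 MB.

9.18 megabytes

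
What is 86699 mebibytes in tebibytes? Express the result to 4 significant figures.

0.08268 TiB

1 mebibyte = 9.53674 × 10^-7 TiB.
Then 86699 × 9.53674 × 10^-7 ≈ 0.08268 TiB.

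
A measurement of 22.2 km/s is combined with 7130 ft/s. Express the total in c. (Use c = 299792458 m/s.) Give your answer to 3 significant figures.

8.13 × 10^-5 times the speed of light

22.2 km/s = 7.40512 × 10^-5 c and 7130 ft/s = 7.24909 × 10^-6 c.
7.40512 × 10^-5 + 7.24909 × 10^-6 ≈ 8.13 × 10^-5 c.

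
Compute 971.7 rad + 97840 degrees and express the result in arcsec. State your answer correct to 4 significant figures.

5.527e+8 arcsec

971.7 rad = 2.00428e+8 arcsec and 97840 ° = 3.52224e+8 arcsec.
2.00428e+8 + 3.52224e+8 ≈ 5.527e+8 arcsec.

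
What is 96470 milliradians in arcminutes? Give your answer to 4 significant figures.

1 mrad = 3.43775 arcminutes.
Then 96470 × 3.43775 ≈ 331600 arcmin.

331600 arcmin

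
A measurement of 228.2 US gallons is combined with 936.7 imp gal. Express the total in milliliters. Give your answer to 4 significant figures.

228.2 US gal = 863831 mL and 936.7 imp gal = 4.25832e+6 mL.
863831 + 4.25832e+6 ≈ 5.122e+6 mL.

5.122e+6 mL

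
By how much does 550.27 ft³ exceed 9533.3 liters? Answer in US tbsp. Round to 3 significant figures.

550.27 ft³ = 1.05377 × 10^6 US tbsp and 9533.3 L = 644718 US tbsp.
1.05377 × 10^6 − 644718 ≈ 409000 US tbsp.

409000 US tbsp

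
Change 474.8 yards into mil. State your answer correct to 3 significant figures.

1 yd = 36000.0 mil.
So 474.8 × 36000.0 ≈ 1.71e+7 mil.

1.71e+7 mils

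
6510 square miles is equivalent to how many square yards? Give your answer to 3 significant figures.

1 square mile = 3.09760 × 10^6 square yards.
Thus 6510 × 3.09760 × 10^6 ≈ 2.02 × 10^10 yd².

2.02 × 10^10 square yards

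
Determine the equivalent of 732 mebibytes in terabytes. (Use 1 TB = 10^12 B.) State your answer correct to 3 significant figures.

0.000768 terabytes

1 mebibyte = 1.04858 × 10^-6 terabytes.
Then 732 × 1.04858 × 10^-6 ≈ 0.000768 TB.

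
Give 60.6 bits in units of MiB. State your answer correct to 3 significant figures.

7.22e-6 MiB

1 bit = 1.19209e-7 mebibytes.
Then 60.6 × 1.19209e-7 ≈ 7.22e-6 MiB.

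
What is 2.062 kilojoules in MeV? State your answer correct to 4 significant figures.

1 kilojoule = 6.24151 × 10^15 MeV.
So 2.062 × 6.24151 × 10^15 ≈ 1.287 × 10^16 MeV.

1.287 × 10^16 megaelectronvolts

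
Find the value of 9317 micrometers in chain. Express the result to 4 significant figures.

1 micrometer = 4.97097e-8 chain.
Then 9317 × 4.97097e-8 ≈ 0.0004631 chain.

0.0004631 chain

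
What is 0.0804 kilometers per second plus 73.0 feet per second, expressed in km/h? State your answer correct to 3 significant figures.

0.0804 km/s = 289.440 km/h and 73.0 ft/s = 80.1014 km/h.
289.440 + 80.1014 ≈ 370 km/h.

370 kilometers per hour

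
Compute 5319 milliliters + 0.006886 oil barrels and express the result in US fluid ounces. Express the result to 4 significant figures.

216.9 US fl oz

5319 mL = 179.857 US fl oz and 0.006886 bbl = 37.0191 US fl oz.
179.857 + 37.0191 ≈ 216.9 US fl oz.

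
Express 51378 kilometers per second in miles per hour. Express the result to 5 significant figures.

1.1493e+8 mph

1 km/s = 2236.94 mph.
51378 × 2236.94 ≈ 1.1493e+8 mph.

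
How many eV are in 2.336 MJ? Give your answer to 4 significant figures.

1.458 × 10^25 eV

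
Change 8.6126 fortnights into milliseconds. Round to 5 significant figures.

1 fortnight = 1.20960e+9 milliseconds.
So 8.6126 × 1.20960e+9 ≈ 1.0418e+10 ms.

1.0418e+10 ms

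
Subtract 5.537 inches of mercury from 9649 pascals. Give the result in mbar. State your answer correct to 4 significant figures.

-91.01 millibar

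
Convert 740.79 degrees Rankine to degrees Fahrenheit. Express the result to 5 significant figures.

281.12 °F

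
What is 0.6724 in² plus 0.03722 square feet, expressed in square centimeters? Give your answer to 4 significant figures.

38.92 cm²

0.6724 in² = 4.33806 cm² and 0.03722 ft² = 34.5785 cm².
4.33806 + 34.5785 ≈ 38.92 cm².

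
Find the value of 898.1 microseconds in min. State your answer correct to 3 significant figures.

1.50e-5 min

1 microsecond = 1.66667e-8 min.
Then 898.1 × 1.66667e-8 ≈ 1.50e-5 min.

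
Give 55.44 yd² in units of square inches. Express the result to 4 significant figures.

71850 in²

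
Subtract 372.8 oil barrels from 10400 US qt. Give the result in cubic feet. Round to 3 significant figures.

10400 US qt = 347.569 ft³ and 372.8 bbl = 2093.12 ft³.
347.569 − 2093.12 ≈ -1750 ft³.

-1750 cubic feet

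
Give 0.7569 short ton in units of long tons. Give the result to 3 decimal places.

0.676 long ton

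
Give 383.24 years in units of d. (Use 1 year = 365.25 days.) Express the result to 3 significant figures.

140000 d

1 yr = 365.250 d.
So 383.24 × 365.250 ≈ 140000 d.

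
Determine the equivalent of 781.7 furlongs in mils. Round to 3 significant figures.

1 furlong = 7.92000e+6 mil.
781.7 × 7.92000e+6 ≈ 6.19e+9 mil.

6.19e+9 mil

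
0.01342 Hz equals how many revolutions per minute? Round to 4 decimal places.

1 Hz = 60.0000 rpm.
Thus 0.01342 × 60.0000 ≈ 0.8052 rpm.

0.8052 rpm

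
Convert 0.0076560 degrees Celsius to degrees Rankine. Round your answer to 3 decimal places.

491.684 degrees Rankine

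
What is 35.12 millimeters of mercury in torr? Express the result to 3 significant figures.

1 millimeter of mercury = 1.00000 torr.
Then 35.12 × 1.00000 ≈ 35.1 torr.

35.1 torr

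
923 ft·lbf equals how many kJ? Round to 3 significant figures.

1.25 kJ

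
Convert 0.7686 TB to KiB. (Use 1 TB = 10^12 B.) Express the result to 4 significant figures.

7.506 × 10^8 kibibytes

1 terabyte = 9.765625 × 10^8 kibibytes.
0.7686 × 9.765625 × 10^8 ≈ 7.506 × 10^8 KiB.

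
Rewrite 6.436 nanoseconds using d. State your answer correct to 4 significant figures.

1 nanosecond = 1.15741 × 10^-14 d.
6.436 × 1.15741 × 10^-14 ≈ 7.449 × 10^-14 d.

7.449 × 10^-14 days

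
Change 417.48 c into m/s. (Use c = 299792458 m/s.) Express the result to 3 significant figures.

1 c = 2.99792 × 10^8 meters per second.
Thus 417.48 × 2.99792 × 10^8 ≈ 1.25 × 10^11 m/s.

1.25 × 10^11 meters per second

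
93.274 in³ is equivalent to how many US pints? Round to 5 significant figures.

3.2303 US pt

1 cubic inch = 0.0346320 US pints.
So 93.274 × 0.0346320 ≈ 3.2303 US pt.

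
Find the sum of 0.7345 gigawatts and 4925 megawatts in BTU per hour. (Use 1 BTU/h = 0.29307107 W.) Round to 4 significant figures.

0.7345 GW = 2.50622 × 10^9 BTU/h and 4925 MW = 1.68048 × 10^10 BTU/h.
2.50622 × 10^9 + 1.68048 × 10^10 ≈ 1.931 × 10^10 BTU/h.

1.931 × 10^10 BTU per hour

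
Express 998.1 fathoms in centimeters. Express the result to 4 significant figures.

182500 cm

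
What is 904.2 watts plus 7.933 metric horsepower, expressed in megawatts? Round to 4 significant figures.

904.2 W = 0.000904200 MW and 7.933 PS = 0.00583471 MW.
0.000904200 + 0.00583471 ≈ 0.006739 MW.

0.006739 MW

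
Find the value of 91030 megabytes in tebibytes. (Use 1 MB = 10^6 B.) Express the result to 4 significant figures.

0.08279 TiB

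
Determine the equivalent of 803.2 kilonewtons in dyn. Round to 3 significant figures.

1 kN = 1.00000 × 10^8 dynes.
803.2 × 1.00000 × 10^8 ≈ 8.03 × 10^10 dyn.

8.03 × 10^10 dyn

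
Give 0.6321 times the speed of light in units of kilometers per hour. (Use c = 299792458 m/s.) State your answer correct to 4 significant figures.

6.822e+8 km/h

1 speed of light = 1.07925e+9 km/h.
So 0.6321 × 1.07925e+9 ≈ 6.822e+8 km/h.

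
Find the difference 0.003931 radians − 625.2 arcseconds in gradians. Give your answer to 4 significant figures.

0.003931 rad = 0.250255 grad and 625.2 arcsec = 0.192963 grad.
0.250255 − 0.192963 ≈ 0.05729 grad.

0.05729 grad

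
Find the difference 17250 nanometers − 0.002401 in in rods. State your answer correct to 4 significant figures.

-8.696 × 10^-6 rods

17250 nm = 3.42997 × 10^-6 rod and 0.002401 in = 1.21263 × 10^-5 rod.
3.42997 × 10^-6 − 1.21263 × 10^-5 ≈ -8.696 × 10^-6 rod.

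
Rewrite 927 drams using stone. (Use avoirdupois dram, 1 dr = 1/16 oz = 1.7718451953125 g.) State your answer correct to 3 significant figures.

0.259 stone

1 dram = 0.000279018 st.
927 × 0.000279018 ≈ 0.259 st.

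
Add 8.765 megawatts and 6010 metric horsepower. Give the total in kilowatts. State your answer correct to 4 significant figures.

8.765 MW = 8765.00 kW and 6010 PS = 4420.35 kW.
8765.00 + 4420.35 ≈ 13190 kW.

13190 kilowatts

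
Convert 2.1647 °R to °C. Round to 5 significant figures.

°R = (°C + 273.15) × 9/5.
Applying the formula gives -271.95 °C.

-271.95 degrees Celsius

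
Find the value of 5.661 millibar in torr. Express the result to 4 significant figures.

4.246 torr

1 millibar = 0.750062 torr.
So 5.661 × 0.750062 ≈ 4.246 torr.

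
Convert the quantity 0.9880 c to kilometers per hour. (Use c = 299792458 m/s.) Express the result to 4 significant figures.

1.066 × 10^9 km/h

1 c = 1.07925 × 10^9 kilometers per hour.
So 0.9880 × 1.07925 × 10^9 ≈ 1.066 × 10^9 km/h.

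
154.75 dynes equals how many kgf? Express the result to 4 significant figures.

0.0001578 kilograms-force

1 dyne = 1.01972e-6 kgf.
So 154.75 × 1.01972e-6 ≈ 0.0001578 kgf.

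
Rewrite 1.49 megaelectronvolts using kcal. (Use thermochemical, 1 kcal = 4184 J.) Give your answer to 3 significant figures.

1 megaelectronvolt = 3.82929e-17 kilocalories.
Then 1.49 × 3.82929e-17 ≈ 5.71e-17 kcal.

5.71e-17 kcal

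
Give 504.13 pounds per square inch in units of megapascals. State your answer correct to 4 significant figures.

3.476 megapascals

1 pound per square inch = 0.00689476 MPa.
Then 504.13 × 0.00689476 ≈ 3.476 MPa.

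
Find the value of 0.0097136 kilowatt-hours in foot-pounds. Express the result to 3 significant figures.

1 kWh = 2.65522e+6 foot-pounds.
Thus 0.0097136 × 2.65522e+6 ≈ 25800 ft·lbf.

25800 foot-pounds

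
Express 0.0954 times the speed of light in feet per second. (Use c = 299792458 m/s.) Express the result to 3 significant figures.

1 c = 9.83571 × 10^8 feet per second.
So 0.0954 × 9.83571 × 10^8 ≈ 9.38 × 10^7 ft/s.

9.38 × 10^7 ft/s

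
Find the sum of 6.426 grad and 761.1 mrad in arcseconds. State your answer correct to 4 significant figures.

177800 arcsec

6.426 grad = 20820.2 arcsec and 761.1 mrad = 156988 arcsec.
20820.2 + 156988 ≈ 177800 arcsec.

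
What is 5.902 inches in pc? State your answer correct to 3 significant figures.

1 in = 8.23158 × 10^-19 pc.
Then 5.902 × 8.23158 × 10^-19 ≈ 4.86 × 10^-18 pc.

4.86 × 10^-18 pc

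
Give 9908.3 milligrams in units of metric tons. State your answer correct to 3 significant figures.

1 mg = 1.00000e-9 metric tons.
Then 9908.3 × 1.00000e-9 ≈ 9.91e-6 t.

9.91e-6 t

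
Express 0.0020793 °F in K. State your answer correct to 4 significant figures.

K = (°F + 459.67) × 5/9.
Applying the formula gives 255.4 K.

255.4 K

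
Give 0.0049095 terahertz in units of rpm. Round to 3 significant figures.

2.95e+11 revolutions per minute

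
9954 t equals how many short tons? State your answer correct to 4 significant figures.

10970 short ton

1 t = 1.10231 short ton.
9954 × 1.10231 ≈ 10970 short ton.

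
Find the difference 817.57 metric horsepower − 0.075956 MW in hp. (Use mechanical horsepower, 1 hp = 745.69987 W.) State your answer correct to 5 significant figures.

704.53 horsepower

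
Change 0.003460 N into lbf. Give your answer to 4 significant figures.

0.0007778 pounds-force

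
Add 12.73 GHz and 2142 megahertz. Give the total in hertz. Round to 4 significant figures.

1.487 × 10^10 Hz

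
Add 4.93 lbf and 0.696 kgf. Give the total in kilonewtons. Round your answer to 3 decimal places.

4.93 lbf = 0.0219297 kN and 0.696 kgf = 0.00682543 kN.
0.0219297 + 0.00682543 ≈ 0.029 kN.

0.029 kilonewtons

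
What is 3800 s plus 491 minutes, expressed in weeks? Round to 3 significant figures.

0.0550 weeks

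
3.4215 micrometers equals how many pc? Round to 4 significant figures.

1 μm = 3.24078 × 10^-23 pc.
So 3.4215 × 3.24078 × 10^-23 ≈ 1.109 × 10^-22 pc.

1.109 × 10^-22 pc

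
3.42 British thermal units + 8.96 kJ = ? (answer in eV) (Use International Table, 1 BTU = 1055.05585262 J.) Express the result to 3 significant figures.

3.42 BTU = 2.25212e+22 eV and 8.96 kJ = 5.59239e+22 eV.
2.25212e+22 + 5.59239e+22 ≈ 7.84e+22 eV.

7.84e+22 electronvolts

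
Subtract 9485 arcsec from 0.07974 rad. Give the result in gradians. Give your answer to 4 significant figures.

0.07974 rad = 5.07641 grad and 9485 arcsec = 2.92747 grad.
5.07641 − 2.92747 ≈ 2.149 grad.

2.149 grad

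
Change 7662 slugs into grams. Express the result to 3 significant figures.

1.12e+8 g

1 slug = 14593.9 g.
Thus 7662 × 14593.9 ≈ 1.12e+8 g.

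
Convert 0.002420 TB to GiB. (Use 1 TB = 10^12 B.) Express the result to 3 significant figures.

2.25 GiB

1 TB = 931.323 GiB.
Thus 0.002420 × 931.323 ≈ 2.25 GiB.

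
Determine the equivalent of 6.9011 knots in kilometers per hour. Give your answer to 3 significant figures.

12.8 kilometers per hour

1 kn = 1.85200 km/h.
So 6.9011 × 1.85200 ≈ 12.8 km/h.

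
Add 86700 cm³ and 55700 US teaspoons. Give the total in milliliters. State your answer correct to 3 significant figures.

361000 mL

86700 cm³ = 86700.0 mL and 55700 US tsp = 274541 mL.
86700.0 + 274541 ≈ 361000 mL.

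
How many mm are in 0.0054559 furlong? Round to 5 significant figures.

1097.6 mm

1 furlong = 201168 millimeters.
Thus 0.0054559 × 201168 ≈ 1097.6 mm.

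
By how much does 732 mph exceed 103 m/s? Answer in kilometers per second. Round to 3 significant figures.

0.224 kilometers per second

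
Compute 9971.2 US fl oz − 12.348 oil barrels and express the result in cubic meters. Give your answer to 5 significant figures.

9971.2 US fl oz = 0.294884 m³ and 12.348 bbl = 1.96318 m³.
0.294884 − 1.96318 ≈ -1.6683 m³.

-1.6683 cubic meters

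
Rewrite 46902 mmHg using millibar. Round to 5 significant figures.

62531 mbar

1 millimeter of mercury = 1.33322 millibar.
46902 × 1.33322 ≈ 62531 mbar.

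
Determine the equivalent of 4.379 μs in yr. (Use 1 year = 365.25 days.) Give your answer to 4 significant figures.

1.388 × 10^-13 years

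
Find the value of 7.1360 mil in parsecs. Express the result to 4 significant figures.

1 mil = 8.23158e-22 pc.
Thus 7.1360 × 8.23158e-22 ≈ 5.874e-21 pc.

5.874e-21 parsecs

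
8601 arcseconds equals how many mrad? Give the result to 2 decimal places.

1 arcsec = 0.00484814 milliradians.
8601 × 0.00484814 ≈ 41.70 mrad.

41.70 milliradians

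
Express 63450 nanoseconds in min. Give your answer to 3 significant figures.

1.06 × 10^-6 min

1 ns = 1.66667 × 10^-11 min.
Then 63450 × 1.66667 × 10^-11 ≈ 1.06 × 10^-6 min.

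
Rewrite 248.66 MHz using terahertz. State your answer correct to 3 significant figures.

0.000249 THz

1 MHz = 1.00000 × 10^-6 THz.
So 248.66 × 1.00000 × 10^-6 ≈ 0.000249 THz.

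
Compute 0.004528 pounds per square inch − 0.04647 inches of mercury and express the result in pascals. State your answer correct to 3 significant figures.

0.004528 psi = 31.2195 Pa and 0.04647 inHg = 157.365 Pa.
31.2195 − 157.365 ≈ -126 Pa.

-126 pascals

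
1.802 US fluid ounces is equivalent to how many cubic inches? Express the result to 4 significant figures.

3.252 in³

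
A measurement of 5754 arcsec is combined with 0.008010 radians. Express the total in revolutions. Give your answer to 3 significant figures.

5754 arcsec = 0.00443981 rev and 0.008010 rad = 0.00127483 rev.
0.00443981 + 0.00127483 ≈ 0.00571 rev.

0.00571 rev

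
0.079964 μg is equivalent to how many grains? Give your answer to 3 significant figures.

1.23e-6 gr

1 microgram = 1.54324e-5 grains.
Then 0.079964 × 1.54324e-5 ≈ 1.23e-6 gr.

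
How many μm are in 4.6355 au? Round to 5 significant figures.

6.9346 × 10^17 micrometers

1 astronomical unit = 1.49598 × 10^17 μm.
So 4.6355 × 1.49598 × 10^17 ≈ 6.9346 × 10^17 μm.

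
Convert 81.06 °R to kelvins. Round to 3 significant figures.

°R = K × 9/5.
Applying the formula gives 45.0 K.

45.0 kelvins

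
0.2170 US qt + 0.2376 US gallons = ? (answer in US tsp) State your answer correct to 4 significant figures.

224.1 US teaspoons

0.2170 US qt = 41.6640 US tsp and 0.2376 US gal = 182.477 US tsp.
41.6640 + 182.477 ≈ 224.1 US tsp.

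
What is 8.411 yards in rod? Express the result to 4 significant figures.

1.529 rods

1 yard = 0.181818 rods.
Then 8.411 × 0.181818 ≈ 1.529 rod.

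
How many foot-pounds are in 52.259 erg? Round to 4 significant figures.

3.854e-6 ft·lbf

1 erg = 7.37562e-8 ft·lbf.
So 52.259 × 7.37562e-8 ≈ 3.854e-6 ft·lbf.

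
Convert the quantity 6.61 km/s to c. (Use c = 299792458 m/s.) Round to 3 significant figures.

2.20e-5 times the speed of light

1 km/s = 3.33564e-6 c.
6.61 × 3.33564e-6 ≈ 2.20e-5 c.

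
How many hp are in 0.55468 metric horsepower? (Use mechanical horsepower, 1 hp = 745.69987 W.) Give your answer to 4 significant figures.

0.5471 horsepower

1 metric horsepower = 0.986320 horsepower.
So 0.55468 × 0.986320 ≈ 0.5471 hp.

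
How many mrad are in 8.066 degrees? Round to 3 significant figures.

1 degree = 17.4533 milliradians.
8.066 × 17.4533 ≈ 141 mrad.

141 milliradians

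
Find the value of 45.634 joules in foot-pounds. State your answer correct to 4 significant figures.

33.66 ft·lbf

1 joule = 0.737562 ft·lbf.
45.634 × 0.737562 ≈ 33.66 ft·lbf.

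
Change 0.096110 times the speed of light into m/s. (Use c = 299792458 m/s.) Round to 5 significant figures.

1 speed of light = 2.99792e+8 meters per second.
Then 0.096110 × 2.99792e+8 ≈ 2.8813e+7 m/s.

2.8813e+7 m/s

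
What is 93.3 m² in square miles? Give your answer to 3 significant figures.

1 square meter = 3.86102 × 10^-7 mi².
So 93.3 × 3.86102 × 10^-7 ≈ 3.60 × 10^-5 mi².

3.60 × 10^-5 square miles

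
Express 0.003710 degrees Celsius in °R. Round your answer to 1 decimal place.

°R = (°C + 273.15) × 9/5.
Applying the formula gives 491.7 °R.

491.7 °R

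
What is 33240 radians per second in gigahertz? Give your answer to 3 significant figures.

5.29 × 10^-6 GHz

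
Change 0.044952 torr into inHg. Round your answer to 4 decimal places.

0.0018 inHg

1 torr = 0.0393701 inHg.
So 0.044952 × 0.0393701 ≈ 0.0018 inHg.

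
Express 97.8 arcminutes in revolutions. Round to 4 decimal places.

0.0045 rev

1 arcmin = 4.62963e-5 rev.
Thus 97.8 × 4.62963e-5 ≈ 0.0045 rev.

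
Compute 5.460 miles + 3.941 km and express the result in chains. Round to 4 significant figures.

632.7 chains

5.460 mi = 436.800 chain and 3.941 km = 195.906 chain.
436.800 + 195.906 ≈ 632.7 chain.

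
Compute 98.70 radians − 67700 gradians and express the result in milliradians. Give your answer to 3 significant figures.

98.70 rad = 98700.0 mrad and 67700 grad = 1.06343 × 10^6 mrad.
98700.0 − 1.06343 × 10^6 ≈ -965000 mrad.

-965000 milliradians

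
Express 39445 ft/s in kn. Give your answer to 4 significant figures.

1 ft/s = 0.592484 knots.
Thus 39445 × 0.592484 ≈ 23370 kn.

23370 kn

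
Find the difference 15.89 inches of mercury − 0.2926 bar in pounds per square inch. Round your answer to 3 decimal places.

15.89 inHg = 7.80444 psi and 0.2926 bar = 4.24380 psi.
7.80444 − 4.24380 ≈ 3.561 psi.

3.561 psi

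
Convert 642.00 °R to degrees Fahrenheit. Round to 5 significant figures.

°R = °F + 459.67.
Applying the formula gives 182.33 °F.

182.33 degrees Fahrenheit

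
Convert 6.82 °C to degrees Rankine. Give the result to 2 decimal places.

503.95 °R

°R = (°C + 273.15) × 9/5.
Applying the formula gives 503.95 °R.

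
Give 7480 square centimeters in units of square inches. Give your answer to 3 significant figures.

1 cm² = 0.155000 square inches.
Thus 7480 × 0.155000 ≈ 1160 in².

1160 in²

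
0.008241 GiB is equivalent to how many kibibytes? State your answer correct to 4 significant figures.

8641 KiB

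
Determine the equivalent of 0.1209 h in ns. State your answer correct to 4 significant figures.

1 hour = 3.60000e+12 ns.
Thus 0.1209 × 3.60000e+12 ≈ 4.352e+11 ns.

4.352e+11 ns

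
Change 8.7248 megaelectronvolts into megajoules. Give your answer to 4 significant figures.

1 megaelectronvolt = 1.60218e-19 MJ.
Thus 8.7248 × 1.60218e-19 ≈ 1.398e-18 MJ.

1.398e-18 MJ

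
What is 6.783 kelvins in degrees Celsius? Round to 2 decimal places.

-266.37 degrees Celsius

K = °C + 273.15.
Applying the formula gives -266.37 °C.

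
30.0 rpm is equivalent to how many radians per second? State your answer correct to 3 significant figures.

3.14 rad/s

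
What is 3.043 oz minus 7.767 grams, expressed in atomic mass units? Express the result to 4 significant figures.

3.043 oz = 5.19516e+25 u and 7.767 g = 4.67740e+24 u.
5.19516e+25 − 4.67740e+24 ≈ 4.727e+25 u.

4.727e+25 u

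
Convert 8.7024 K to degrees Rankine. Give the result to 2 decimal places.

15.66 °R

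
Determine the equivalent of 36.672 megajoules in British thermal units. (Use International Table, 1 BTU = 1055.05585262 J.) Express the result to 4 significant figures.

34760 BTU

1 MJ = 947.817 British thermal units.
So 36.672 × 947.817 ≈ 34760 BTU.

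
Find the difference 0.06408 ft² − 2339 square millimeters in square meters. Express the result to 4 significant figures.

0.06408 ft² = 0.00595323 m² and 2339 mm² = 0.00233900 m².
0.00595323 − 0.00233900 ≈ 0.003614 m².

0.003614 square meters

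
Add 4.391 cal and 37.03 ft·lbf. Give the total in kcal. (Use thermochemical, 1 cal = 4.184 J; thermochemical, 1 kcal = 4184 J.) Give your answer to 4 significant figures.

0.01639 kcal

4.391 cal = 0.00439100 kcal and 37.03 ft·lbf = 0.0119995 kcal.
0.00439100 + 0.0119995 ≈ 0.01639 kcal.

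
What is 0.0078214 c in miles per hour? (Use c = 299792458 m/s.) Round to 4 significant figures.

1 speed of light = 6.70617 × 10^8 mph.
Then 0.0078214 × 6.70617 × 10^8 ≈ 5.245 × 10^6 mph.

5.245 × 10^6 miles per hour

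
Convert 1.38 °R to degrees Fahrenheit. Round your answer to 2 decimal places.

°R = °F + 459.67.
Applying the formula gives -458.29 °F.

-458.29 degrees Fahrenheit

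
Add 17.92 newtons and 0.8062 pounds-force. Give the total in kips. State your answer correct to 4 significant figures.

17.92 N = 0.00402858 kip and 0.8062 lbf = 0.000806200 kip.
0.00402858 + 0.000806200 ≈ 0.004835 kip.

0.004835 kip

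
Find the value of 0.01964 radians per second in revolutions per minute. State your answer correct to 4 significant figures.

1 rad/s = 9.54930 revolutions per minute.
So 0.01964 × 9.54930 ≈ 0.1875 rpm.

0.1875 rpm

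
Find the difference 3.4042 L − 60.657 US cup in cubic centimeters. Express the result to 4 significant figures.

-10950 cubic centimeters

3.4042 L = 3404.20 cm³ and 60.657 US cup = 14350.7 cm³.
3404.20 − 14350.7 ≈ -10950 cm³.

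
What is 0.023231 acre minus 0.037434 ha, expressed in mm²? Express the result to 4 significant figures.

-2.803 × 10^8 square millimeters

0.023231 acre = 9.40125 × 10^7 mm² and 0.037434 ha = 3.74340 × 10^8 mm².
9.40125 × 10^7 − 3.74340 × 10^8 ≈ -2.803 × 10^8 mm².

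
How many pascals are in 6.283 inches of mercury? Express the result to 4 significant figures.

1 inHg = 3386.39 Pa.
Thus 6.283 × 3386.39 ≈ 21280 Pa.

21280 pascals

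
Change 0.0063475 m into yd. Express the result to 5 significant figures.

1 meter = 1.09361 yards.
Then 0.0063475 × 1.09361 ≈ 0.0069417 yd.

0.0069417 yd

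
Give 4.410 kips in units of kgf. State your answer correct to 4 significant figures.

2000 kilograms-force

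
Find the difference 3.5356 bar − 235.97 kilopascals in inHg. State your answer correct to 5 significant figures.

34.724 inHg

3.5356 bar = 104.406 inHg and 235.97 kPa = 69.6819 inHg.
104.406 − 69.6819 ≈ 34.724 inHg.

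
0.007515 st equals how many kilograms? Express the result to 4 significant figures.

0.04772 kg

1 stone = 6.35029 kilograms.
So 0.007515 × 6.35029 ≈ 0.04772 kg.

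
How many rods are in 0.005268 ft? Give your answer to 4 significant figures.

0.0003193 rods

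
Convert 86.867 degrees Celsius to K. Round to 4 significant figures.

K = °C + 273.15.
Applying the formula gives 360.0 K.

360.0 kelvins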